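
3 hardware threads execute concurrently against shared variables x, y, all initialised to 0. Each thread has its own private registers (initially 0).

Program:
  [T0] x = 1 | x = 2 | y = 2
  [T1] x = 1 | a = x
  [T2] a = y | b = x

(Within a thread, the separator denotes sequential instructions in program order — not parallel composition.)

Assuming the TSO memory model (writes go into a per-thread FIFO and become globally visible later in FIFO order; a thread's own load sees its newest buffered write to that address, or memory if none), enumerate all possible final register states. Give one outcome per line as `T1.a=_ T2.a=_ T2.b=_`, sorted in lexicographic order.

outcome vector order: (T1.a,T2.a,T2.b)
|TSO outcomes| = 9

T1.a=1 T2.a=0 T2.b=0
T1.a=1 T2.a=0 T2.b=1
T1.a=1 T2.a=0 T2.b=2
T1.a=1 T2.a=2 T2.b=1
T1.a=1 T2.a=2 T2.b=2
T1.a=2 T2.a=0 T2.b=0
T1.a=2 T2.a=0 T2.b=1
T1.a=2 T2.a=0 T2.b=2
T1.a=2 T2.a=2 T2.b=2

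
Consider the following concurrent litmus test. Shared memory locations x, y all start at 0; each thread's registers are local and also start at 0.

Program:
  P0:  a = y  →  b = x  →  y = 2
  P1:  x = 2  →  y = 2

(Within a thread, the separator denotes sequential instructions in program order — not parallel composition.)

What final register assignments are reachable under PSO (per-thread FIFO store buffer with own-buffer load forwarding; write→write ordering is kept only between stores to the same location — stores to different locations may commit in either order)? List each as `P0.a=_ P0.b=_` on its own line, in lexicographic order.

P0.a=0 P0.b=0
P0.a=0 P0.b=2
P0.a=2 P0.b=0
P0.a=2 P0.b=2

outcome vector order: (P0.a,P0.b)
|PSO outcomes| = 4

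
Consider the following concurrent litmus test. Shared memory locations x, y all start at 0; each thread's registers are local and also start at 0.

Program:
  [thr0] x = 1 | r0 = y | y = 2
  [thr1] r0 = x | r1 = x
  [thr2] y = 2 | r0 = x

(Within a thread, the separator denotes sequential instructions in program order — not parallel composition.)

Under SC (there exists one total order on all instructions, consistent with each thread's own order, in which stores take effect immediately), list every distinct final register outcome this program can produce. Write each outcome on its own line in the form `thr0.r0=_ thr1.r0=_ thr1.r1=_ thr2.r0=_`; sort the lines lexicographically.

outcome vector order: (thr0.r0,thr1.r0,thr1.r1,thr2.r0)
|SC outcomes| = 9

thr0.r0=0 thr1.r0=0 thr1.r1=0 thr2.r0=1
thr0.r0=0 thr1.r0=0 thr1.r1=1 thr2.r0=1
thr0.r0=0 thr1.r0=1 thr1.r1=1 thr2.r0=1
thr0.r0=2 thr1.r0=0 thr1.r1=0 thr2.r0=0
thr0.r0=2 thr1.r0=0 thr1.r1=0 thr2.r0=1
thr0.r0=2 thr1.r0=0 thr1.r1=1 thr2.r0=0
thr0.r0=2 thr1.r0=0 thr1.r1=1 thr2.r0=1
thr0.r0=2 thr1.r0=1 thr1.r1=1 thr2.r0=0
thr0.r0=2 thr1.r0=1 thr1.r1=1 thr2.r0=1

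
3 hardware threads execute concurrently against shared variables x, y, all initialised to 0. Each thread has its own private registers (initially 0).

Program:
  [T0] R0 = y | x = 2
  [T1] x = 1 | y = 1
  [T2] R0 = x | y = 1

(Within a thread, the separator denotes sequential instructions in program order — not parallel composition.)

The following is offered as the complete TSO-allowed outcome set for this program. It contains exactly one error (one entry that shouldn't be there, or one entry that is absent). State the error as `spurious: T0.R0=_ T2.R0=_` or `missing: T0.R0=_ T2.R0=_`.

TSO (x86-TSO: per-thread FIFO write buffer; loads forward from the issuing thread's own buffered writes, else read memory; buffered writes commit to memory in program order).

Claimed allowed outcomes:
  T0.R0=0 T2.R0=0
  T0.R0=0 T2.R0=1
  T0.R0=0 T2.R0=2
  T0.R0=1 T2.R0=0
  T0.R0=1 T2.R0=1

outcome vector order: (T0.R0,T2.R0)
TSO (6): <0 0>; <0 1>; <0 2>; <1 0>; <1 1>; <1 2>
TSO∖claimed = {<1 2>}

missing: T0.R0=1 T2.R0=2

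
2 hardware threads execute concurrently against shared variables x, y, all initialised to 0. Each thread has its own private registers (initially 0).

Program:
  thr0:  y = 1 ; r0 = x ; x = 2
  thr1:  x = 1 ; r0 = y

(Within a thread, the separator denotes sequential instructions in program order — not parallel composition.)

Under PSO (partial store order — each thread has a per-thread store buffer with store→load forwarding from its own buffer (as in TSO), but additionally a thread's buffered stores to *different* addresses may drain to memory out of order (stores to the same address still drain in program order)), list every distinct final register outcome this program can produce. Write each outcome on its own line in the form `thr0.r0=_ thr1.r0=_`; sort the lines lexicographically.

thr0.r0=0 thr1.r0=0
thr0.r0=0 thr1.r0=1
thr0.r0=1 thr1.r0=0
thr0.r0=1 thr1.r0=1

outcome vector order: (thr0.r0,thr1.r0)
|PSO outcomes| = 4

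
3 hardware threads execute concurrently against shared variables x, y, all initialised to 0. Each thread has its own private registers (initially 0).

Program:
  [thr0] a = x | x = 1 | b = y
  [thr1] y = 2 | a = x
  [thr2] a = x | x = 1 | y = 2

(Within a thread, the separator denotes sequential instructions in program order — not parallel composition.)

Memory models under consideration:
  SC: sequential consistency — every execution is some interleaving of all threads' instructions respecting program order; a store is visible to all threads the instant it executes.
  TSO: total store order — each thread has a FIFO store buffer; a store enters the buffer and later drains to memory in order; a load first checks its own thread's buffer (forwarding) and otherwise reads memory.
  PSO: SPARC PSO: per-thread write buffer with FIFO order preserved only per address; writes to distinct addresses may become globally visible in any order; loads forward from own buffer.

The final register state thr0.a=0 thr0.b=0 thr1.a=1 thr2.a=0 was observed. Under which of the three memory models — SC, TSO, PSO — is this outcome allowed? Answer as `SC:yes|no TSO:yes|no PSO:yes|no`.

outcome vector order: (thr0.a,thr0.b,thr1.a,thr2.a)
SC (9): <0 0 1 0>; <0 0 1 1>; <0 2 0 0>; <0 2 0 1>; <0 2 1 0>; <0 2 1 1>; <1 0 1 0>; <1 2 0 0>; <1 2 1 0>
TSO (12): <0 0 0 0>; <0 0 0 1>; <0 0 1 0>; <0 0 1 1>; <0 2 0 0>; <0 2 0 1>; <0 2 1 0>; <0 2 1 1>; <1 0 0 0>; <1 0 1 0>; <1 2 0 0>; <1 2 1 0>
PSO (12): <0 0 0 0>; <0 0 0 1>; <0 0 1 0>; <0 0 1 1>; <0 2 0 0>; <0 2 0 1>; <0 2 1 0>; <0 2 1 1>; <1 0 0 0>; <1 0 1 0>; <1 2 0 0>; <1 2 1 0>
target <0 0 1 0> ∈ {SC,TSO,PSO}

SC:yes TSO:yes PSO:yes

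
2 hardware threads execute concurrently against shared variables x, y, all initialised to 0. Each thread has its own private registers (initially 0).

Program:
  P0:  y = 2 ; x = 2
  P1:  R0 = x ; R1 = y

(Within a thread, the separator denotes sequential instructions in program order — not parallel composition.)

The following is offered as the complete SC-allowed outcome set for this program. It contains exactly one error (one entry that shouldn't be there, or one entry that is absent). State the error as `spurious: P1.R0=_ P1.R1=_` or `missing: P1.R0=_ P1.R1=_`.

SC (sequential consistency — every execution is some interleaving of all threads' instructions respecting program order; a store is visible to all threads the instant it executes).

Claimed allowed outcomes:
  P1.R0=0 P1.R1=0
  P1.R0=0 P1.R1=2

outcome vector order: (P1.R0,P1.R1)
SC: 3 outcomes — {0/0 0/2 2/2}
SC∖claimed = {2/2}

missing: P1.R0=2 P1.R1=2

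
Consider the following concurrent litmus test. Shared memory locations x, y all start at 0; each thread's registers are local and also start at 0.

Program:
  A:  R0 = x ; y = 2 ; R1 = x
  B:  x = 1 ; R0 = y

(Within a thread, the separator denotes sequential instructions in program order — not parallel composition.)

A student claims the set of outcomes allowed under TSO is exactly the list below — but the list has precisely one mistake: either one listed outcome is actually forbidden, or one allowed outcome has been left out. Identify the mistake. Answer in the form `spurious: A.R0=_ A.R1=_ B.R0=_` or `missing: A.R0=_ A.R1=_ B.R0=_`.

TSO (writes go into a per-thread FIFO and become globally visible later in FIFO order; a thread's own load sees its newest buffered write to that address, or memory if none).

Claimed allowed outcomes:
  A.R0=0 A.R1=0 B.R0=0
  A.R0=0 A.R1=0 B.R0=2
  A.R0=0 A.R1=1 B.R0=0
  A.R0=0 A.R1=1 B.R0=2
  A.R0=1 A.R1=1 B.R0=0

outcome vector order: (A.R0,A.R1,B.R0)
TSO: 6 outcomes — {<0 0 0>; <0 0 2>; <0 1 0>; <0 1 2>; <1 1 0>; <1 1 2>}
TSO∖claimed = {<1 1 2>}

missing: A.R0=1 A.R1=1 B.R0=2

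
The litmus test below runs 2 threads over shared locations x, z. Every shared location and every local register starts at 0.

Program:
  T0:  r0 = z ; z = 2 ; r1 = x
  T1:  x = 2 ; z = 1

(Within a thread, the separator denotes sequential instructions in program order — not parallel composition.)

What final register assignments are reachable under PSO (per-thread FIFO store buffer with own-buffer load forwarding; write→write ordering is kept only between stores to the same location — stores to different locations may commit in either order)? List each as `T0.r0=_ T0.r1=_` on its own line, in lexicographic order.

T0.r0=0 T0.r1=0
T0.r0=0 T0.r1=2
T0.r0=1 T0.r1=0
T0.r0=1 T0.r1=2

outcome vector order: (T0.r0,T0.r1)
|PSO outcomes| = 4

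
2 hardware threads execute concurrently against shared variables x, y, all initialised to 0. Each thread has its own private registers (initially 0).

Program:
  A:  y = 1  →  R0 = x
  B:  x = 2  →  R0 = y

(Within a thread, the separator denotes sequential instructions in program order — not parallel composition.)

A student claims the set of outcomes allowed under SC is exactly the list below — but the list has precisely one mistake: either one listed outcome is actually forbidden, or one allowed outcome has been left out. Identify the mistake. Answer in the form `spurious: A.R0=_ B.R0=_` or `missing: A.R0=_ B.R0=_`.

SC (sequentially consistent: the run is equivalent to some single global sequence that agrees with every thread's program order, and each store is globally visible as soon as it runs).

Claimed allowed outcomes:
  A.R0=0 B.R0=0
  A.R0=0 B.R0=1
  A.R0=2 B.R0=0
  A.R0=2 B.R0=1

outcome vector order: (A.R0,B.R0)
[SC] allowed = {0/1; 2/0; 2/1}
claimed∖SC = {0/0}

spurious: A.R0=0 B.R0=0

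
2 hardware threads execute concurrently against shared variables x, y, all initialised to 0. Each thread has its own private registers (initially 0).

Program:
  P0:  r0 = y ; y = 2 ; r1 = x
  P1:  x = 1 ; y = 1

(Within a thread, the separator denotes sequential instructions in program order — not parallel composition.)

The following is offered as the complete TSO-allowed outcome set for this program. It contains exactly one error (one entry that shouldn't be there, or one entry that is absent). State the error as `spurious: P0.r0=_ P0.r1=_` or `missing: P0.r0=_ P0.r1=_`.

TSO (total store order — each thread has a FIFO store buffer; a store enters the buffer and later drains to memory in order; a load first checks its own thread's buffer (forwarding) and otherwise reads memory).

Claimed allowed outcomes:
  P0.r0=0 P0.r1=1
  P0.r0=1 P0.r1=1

outcome vector order: (P0.r0,P0.r1)
TSO (3): (0,0); (0,1); (1,1)
TSO∖claimed = {(0,0)}

missing: P0.r0=0 P0.r1=0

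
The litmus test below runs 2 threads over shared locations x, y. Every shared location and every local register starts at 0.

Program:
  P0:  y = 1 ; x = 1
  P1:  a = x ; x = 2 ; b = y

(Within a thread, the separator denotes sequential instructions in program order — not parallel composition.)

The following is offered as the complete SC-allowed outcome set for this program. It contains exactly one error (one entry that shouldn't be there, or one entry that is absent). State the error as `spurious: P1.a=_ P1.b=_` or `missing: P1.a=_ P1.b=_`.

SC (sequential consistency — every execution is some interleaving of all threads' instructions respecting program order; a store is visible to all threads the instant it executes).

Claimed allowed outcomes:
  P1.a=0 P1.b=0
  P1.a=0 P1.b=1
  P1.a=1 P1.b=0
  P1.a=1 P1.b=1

spurious: P1.a=1 P1.b=0

outcome vector order: (P1.a,P1.b)
under SC → 0/0, 0/1, 1/1
claimed∖SC = {1/0}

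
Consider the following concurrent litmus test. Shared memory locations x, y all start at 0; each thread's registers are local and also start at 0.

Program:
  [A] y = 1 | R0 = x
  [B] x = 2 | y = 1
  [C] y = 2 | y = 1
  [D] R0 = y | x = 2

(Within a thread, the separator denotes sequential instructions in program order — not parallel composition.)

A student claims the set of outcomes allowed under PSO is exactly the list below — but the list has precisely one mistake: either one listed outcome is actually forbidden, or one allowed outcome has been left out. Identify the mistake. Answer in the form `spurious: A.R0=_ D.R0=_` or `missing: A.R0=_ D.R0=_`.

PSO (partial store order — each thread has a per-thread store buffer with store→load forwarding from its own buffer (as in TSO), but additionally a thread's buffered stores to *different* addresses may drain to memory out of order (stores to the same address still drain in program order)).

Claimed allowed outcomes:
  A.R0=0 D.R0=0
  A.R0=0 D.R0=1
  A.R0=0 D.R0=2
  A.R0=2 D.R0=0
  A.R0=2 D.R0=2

outcome vector order: (A.R0,D.R0)
PSO (6): 0/0; 0/1; 0/2; 2/0; 2/1; 2/2
PSO∖claimed = {2/1}

missing: A.R0=2 D.R0=1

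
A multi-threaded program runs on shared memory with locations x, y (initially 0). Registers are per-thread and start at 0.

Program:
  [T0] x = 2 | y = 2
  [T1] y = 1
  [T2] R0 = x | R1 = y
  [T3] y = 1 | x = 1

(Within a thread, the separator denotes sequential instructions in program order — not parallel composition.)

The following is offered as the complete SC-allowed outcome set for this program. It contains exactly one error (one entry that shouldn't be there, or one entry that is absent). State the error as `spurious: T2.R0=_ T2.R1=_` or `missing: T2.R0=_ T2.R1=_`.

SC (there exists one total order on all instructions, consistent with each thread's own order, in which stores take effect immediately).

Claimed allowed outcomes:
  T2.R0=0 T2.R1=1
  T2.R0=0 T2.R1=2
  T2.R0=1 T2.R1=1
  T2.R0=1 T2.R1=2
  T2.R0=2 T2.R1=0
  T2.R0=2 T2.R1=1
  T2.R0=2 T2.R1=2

missing: T2.R0=0 T2.R1=0

outcome vector order: (T2.R0,T2.R1)
SC (8): 00 01 02 11 12 20 21 22
SC∖claimed = {00}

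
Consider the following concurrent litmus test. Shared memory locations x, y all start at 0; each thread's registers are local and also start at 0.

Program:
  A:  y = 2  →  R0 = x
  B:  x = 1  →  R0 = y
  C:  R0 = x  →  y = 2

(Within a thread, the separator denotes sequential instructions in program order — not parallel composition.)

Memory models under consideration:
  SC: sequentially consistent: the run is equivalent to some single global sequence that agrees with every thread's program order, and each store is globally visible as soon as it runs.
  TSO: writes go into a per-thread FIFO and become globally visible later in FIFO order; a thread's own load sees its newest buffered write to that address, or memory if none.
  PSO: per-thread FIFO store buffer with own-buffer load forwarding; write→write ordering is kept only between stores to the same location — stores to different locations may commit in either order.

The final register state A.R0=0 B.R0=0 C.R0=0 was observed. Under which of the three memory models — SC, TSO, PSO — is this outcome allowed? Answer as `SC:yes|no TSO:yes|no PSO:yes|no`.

SC:no TSO:yes PSO:yes

outcome vector order: (A.R0,B.R0,C.R0)
SC: 6 outcomes — {<0 2 0> <0 2 1> <1 0 0> <1 0 1> <1 2 0> <1 2 1>}
TSO: 8 outcomes — {<0 0 0> <0 0 1> <0 2 0> <0 2 1> <1 0 0> <1 0 1> <1 2 0> <1 2 1>}
PSO: 8 outcomes — {<0 0 0> <0 0 1> <0 2 0> <0 2 1> <1 0 0> <1 0 1> <1 2 0> <1 2 1>}
target <0 0 0> ∈ {TSO,PSO}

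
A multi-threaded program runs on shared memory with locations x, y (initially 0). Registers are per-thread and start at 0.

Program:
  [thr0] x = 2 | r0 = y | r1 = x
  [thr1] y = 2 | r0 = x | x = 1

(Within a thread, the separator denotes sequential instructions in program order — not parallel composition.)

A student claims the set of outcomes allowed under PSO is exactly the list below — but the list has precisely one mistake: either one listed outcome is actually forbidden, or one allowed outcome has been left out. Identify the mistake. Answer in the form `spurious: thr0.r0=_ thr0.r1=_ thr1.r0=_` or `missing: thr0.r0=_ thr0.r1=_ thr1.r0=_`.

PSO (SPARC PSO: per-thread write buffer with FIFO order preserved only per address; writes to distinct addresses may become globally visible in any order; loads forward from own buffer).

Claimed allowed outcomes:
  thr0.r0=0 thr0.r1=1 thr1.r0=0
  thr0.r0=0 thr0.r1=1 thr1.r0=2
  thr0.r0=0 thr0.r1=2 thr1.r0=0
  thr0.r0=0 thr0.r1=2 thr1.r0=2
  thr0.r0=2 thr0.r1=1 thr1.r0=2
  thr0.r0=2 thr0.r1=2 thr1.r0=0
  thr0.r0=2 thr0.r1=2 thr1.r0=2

outcome vector order: (thr0.r0,thr0.r1,thr1.r0)
[PSO] allowed = {<0 1 0>, <0 1 2>, <0 2 0>, <0 2 2>, <2 1 0>, <2 1 2>, <2 2 0>, <2 2 2>}
PSO∖claimed = {<2 1 0>}

missing: thr0.r0=2 thr0.r1=1 thr1.r0=0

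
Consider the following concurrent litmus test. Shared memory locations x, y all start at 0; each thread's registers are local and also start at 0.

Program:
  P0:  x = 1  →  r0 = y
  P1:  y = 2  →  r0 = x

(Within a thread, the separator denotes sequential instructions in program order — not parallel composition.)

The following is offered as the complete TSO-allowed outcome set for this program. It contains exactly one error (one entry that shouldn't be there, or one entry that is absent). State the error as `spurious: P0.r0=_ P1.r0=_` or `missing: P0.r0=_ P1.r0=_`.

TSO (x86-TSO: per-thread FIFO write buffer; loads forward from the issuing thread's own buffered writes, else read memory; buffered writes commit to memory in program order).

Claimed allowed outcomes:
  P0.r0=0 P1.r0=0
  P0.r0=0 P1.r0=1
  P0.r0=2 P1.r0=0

missing: P0.r0=2 P1.r0=1

outcome vector order: (P0.r0,P1.r0)
[TSO] allowed = {(0,0), (0,1), (2,0), (2,1)}
TSO∖claimed = {(2,1)}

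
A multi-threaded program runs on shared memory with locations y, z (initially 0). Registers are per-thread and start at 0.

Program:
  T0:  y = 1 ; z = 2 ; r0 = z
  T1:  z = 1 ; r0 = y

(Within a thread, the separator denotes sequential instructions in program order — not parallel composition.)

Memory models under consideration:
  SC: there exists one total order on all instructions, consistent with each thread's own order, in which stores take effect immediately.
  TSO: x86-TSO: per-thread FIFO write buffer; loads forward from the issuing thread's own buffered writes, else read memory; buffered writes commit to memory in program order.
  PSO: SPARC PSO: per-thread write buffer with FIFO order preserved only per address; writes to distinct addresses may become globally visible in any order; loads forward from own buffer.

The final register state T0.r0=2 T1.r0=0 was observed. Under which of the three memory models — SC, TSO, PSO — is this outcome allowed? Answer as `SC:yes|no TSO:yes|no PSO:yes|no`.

SC:yes TSO:yes PSO:yes

outcome vector order: (T0.r0,T1.r0)
[SC] allowed = {11 20 21}
[TSO] allowed = {10 11 20 21}
[PSO] allowed = {10 11 20 21}
target 20 ∈ {SC,TSO,PSO}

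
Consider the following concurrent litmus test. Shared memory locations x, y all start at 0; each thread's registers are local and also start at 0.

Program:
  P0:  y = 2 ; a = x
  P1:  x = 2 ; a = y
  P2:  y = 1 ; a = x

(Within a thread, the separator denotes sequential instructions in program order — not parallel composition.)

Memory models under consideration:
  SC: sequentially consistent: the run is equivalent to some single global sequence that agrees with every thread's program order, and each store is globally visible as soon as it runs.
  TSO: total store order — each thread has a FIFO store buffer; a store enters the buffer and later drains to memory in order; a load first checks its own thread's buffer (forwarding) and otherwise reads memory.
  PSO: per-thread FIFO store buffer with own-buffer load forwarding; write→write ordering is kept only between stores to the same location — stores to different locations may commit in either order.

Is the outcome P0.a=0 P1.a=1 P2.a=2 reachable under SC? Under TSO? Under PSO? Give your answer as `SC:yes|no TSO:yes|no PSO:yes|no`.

SC:yes TSO:yes PSO:yes

outcome vector order: (P0.a,P1.a,P2.a)
[SC] allowed = {0/1/0 0/1/2 0/2/0 0/2/2 2/0/2 2/1/0 2/1/2 2/2/0 2/2/2}
[TSO] allowed = {0/0/0 0/0/2 0/1/0 0/1/2 0/2/0 0/2/2 2/0/0 2/0/2 2/1/0 2/1/2 2/2/0 2/2/2}
[PSO] allowed = {0/0/0 0/0/2 0/1/0 0/1/2 0/2/0 0/2/2 2/0/0 2/0/2 2/1/0 2/1/2 2/2/0 2/2/2}
target 0/1/2 ∈ {SC,TSO,PSO}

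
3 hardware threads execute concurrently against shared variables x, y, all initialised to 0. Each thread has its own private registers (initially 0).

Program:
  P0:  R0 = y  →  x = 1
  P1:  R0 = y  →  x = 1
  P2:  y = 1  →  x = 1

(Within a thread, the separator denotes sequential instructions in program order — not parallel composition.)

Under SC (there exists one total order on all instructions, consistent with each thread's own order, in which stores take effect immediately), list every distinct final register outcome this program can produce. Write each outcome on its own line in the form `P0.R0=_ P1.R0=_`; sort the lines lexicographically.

outcome vector order: (P0.R0,P1.R0)
|SC outcomes| = 4

P0.R0=0 P1.R0=0
P0.R0=0 P1.R0=1
P0.R0=1 P1.R0=0
P0.R0=1 P1.R0=1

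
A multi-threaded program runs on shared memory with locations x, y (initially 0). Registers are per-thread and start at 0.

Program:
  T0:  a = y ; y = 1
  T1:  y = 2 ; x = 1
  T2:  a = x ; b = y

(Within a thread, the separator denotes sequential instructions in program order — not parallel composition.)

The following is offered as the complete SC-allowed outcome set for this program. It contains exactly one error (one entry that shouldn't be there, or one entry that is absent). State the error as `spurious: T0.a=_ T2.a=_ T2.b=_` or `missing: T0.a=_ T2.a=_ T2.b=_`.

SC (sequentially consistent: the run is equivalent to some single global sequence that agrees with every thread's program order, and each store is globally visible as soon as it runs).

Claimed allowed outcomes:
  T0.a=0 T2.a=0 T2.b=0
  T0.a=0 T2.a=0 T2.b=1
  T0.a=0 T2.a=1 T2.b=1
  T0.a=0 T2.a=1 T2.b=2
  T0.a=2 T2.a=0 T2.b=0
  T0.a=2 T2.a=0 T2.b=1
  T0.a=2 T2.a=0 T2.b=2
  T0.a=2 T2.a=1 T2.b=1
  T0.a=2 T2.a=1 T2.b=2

missing: T0.a=0 T2.a=0 T2.b=2

outcome vector order: (T0.a,T2.a,T2.b)
[SC] allowed = {000, 001, 002, 011, 012, 200, 201, 202, 211, 212}
SC∖claimed = {002}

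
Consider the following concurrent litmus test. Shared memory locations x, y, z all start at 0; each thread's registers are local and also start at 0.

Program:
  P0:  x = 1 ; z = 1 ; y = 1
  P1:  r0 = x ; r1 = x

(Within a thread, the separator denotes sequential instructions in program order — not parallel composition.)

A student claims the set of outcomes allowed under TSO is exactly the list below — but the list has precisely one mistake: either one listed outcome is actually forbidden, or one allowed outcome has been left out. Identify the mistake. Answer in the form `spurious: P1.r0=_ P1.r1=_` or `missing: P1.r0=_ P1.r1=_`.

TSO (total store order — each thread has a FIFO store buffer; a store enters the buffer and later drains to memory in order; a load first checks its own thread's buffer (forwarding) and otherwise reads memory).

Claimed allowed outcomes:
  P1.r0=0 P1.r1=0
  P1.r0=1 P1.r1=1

outcome vector order: (P1.r0,P1.r1)
[TSO] allowed = {(0,0), (0,1), (1,1)}
TSO∖claimed = {(0,1)}

missing: P1.r0=0 P1.r1=1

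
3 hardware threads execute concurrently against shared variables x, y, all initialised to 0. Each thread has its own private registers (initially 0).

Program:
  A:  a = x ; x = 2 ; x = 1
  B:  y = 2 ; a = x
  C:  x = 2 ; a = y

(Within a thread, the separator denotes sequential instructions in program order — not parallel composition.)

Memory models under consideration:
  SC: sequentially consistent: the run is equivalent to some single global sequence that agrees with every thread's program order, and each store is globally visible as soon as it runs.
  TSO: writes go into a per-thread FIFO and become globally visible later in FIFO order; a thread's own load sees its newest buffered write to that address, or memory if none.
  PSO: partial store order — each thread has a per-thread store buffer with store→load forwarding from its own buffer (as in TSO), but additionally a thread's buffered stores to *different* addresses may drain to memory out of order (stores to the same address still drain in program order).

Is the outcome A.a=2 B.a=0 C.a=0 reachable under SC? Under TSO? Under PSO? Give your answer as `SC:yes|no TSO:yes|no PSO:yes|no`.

SC:no TSO:yes PSO:yes

outcome vector order: (A.a,B.a,C.a)
under SC → 0/0/2, 0/1/0, 0/1/2, 0/2/0, 0/2/2, 2/0/2, 2/1/0, 2/1/2, 2/2/0, 2/2/2
under TSO → 0/0/0, 0/0/2, 0/1/0, 0/1/2, 0/2/0, 0/2/2, 2/0/0, 2/0/2, 2/1/0, 2/1/2, 2/2/0, 2/2/2
under PSO → 0/0/0, 0/0/2, 0/1/0, 0/1/2, 0/2/0, 0/2/2, 2/0/0, 2/0/2, 2/1/0, 2/1/2, 2/2/0, 2/2/2
target 2/0/0 ∈ {TSO,PSO}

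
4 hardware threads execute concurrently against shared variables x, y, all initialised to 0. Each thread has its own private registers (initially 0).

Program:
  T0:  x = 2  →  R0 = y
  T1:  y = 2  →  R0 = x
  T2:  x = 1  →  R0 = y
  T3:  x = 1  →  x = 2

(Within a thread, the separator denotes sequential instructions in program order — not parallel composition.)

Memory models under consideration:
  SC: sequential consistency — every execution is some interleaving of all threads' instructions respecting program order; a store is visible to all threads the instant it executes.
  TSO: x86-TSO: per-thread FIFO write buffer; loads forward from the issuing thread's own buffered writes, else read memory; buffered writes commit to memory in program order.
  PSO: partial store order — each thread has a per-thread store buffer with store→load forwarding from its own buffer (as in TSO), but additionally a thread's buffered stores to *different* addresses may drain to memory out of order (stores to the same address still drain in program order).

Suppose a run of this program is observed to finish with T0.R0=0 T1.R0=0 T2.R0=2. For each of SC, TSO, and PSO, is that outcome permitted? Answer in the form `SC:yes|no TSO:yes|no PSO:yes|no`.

SC:no TSO:yes PSO:yes

outcome vector order: (T0.R0,T1.R0,T2.R0)
SC (9): 0/1/0 0/1/2 0/2/0 0/2/2 2/0/2 2/1/0 2/1/2 2/2/0 2/2/2
TSO (12): 0/0/0 0/0/2 0/1/0 0/1/2 0/2/0 0/2/2 2/0/0 2/0/2 2/1/0 2/1/2 2/2/0 2/2/2
PSO (12): 0/0/0 0/0/2 0/1/0 0/1/2 0/2/0 0/2/2 2/0/0 2/0/2 2/1/0 2/1/2 2/2/0 2/2/2
target 0/0/2 ∈ {TSO,PSO}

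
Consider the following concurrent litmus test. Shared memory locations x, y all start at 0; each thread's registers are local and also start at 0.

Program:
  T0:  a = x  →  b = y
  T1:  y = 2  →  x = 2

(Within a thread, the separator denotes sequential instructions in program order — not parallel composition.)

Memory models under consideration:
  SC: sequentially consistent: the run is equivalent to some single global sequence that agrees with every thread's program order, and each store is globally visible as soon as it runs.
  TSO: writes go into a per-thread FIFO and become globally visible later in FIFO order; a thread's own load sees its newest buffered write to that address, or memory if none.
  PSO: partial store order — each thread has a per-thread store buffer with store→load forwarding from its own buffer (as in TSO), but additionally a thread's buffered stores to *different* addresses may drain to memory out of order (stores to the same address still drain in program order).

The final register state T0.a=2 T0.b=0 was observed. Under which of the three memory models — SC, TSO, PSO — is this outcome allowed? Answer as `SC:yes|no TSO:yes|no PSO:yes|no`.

outcome vector order: (T0.a,T0.b)
SC (3): 00; 02; 22
TSO (3): 00; 02; 22
PSO (4): 00; 02; 20; 22
target 20 ∈ {PSO}

SC:no TSO:no PSO:yes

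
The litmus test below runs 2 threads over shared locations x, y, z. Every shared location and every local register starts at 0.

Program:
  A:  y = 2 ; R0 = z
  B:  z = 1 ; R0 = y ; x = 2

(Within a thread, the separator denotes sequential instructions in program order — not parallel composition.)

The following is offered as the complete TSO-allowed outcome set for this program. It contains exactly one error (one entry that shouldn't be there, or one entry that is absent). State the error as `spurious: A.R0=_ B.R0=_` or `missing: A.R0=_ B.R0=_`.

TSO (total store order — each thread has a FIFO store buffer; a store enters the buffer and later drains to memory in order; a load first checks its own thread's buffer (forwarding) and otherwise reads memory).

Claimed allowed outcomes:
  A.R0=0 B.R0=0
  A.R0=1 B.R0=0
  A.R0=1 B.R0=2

outcome vector order: (A.R0,B.R0)
TSO: 4 outcomes — {0/0, 0/2, 1/0, 1/2}
TSO∖claimed = {0/2}

missing: A.R0=0 B.R0=2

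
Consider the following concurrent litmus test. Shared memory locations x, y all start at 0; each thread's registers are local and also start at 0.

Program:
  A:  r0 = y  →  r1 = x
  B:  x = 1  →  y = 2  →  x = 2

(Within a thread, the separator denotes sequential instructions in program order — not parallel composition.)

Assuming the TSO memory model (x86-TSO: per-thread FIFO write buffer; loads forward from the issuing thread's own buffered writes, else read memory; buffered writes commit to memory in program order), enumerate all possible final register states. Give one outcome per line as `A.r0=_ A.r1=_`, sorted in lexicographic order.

outcome vector order: (A.r0,A.r1)
|TSO outcomes| = 5

A.r0=0 A.r1=0
A.r0=0 A.r1=1
A.r0=0 A.r1=2
A.r0=2 A.r1=1
A.r0=2 A.r1=2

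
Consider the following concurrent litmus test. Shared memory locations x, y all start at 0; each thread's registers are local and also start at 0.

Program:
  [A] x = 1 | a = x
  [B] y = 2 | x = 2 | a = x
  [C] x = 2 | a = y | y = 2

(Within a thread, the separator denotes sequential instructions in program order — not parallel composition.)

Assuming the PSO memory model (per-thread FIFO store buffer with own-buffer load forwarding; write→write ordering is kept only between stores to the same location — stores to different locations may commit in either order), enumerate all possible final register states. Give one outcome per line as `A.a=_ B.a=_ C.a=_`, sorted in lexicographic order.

A.a=1 B.a=1 C.a=0
A.a=1 B.a=1 C.a=2
A.a=1 B.a=2 C.a=0
A.a=1 B.a=2 C.a=2
A.a=2 B.a=1 C.a=0
A.a=2 B.a=1 C.a=2
A.a=2 B.a=2 C.a=0
A.a=2 B.a=2 C.a=2

outcome vector order: (A.a,B.a,C.a)
|PSO outcomes| = 8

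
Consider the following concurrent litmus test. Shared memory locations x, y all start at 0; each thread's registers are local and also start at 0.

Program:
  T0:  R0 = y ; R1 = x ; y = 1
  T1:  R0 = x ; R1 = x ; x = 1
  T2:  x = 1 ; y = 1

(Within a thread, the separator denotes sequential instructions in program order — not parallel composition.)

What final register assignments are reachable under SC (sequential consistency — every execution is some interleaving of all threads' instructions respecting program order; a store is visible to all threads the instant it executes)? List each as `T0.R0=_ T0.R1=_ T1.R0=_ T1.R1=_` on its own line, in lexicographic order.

outcome vector order: (T0.R0,T0.R1,T1.R0,T1.R1)
|SC outcomes| = 9

T0.R0=0 T0.R1=0 T1.R0=0 T1.R1=0
T0.R0=0 T0.R1=0 T1.R0=0 T1.R1=1
T0.R0=0 T0.R1=0 T1.R0=1 T1.R1=1
T0.R0=0 T0.R1=1 T1.R0=0 T1.R1=0
T0.R0=0 T0.R1=1 T1.R0=0 T1.R1=1
T0.R0=0 T0.R1=1 T1.R0=1 T1.R1=1
T0.R0=1 T0.R1=1 T1.R0=0 T1.R1=0
T0.R0=1 T0.R1=1 T1.R0=0 T1.R1=1
T0.R0=1 T0.R1=1 T1.R0=1 T1.R1=1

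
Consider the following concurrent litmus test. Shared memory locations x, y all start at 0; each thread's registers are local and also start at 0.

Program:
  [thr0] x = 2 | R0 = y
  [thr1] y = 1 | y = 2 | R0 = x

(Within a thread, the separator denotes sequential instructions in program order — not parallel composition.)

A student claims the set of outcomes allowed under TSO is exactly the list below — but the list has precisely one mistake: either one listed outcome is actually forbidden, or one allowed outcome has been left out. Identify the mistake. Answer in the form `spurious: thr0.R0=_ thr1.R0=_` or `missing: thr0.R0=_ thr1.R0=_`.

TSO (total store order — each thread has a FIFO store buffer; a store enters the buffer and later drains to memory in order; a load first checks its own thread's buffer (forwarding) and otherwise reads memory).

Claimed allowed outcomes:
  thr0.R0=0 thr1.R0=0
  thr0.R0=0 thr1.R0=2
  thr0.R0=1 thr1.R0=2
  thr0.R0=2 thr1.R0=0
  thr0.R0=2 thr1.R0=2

missing: thr0.R0=1 thr1.R0=0

outcome vector order: (thr0.R0,thr1.R0)
TSO (6): 0/0, 0/2, 1/0, 1/2, 2/0, 2/2
TSO∖claimed = {1/0}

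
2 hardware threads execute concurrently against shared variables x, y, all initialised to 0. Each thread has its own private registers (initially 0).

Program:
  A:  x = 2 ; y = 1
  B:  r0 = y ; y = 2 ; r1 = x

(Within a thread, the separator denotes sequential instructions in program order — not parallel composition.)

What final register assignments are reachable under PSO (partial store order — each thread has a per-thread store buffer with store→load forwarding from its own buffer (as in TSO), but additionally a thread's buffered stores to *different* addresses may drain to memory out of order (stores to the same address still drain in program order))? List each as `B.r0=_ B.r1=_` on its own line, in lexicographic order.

outcome vector order: (B.r0,B.r1)
|PSO outcomes| = 4

B.r0=0 B.r1=0
B.r0=0 B.r1=2
B.r0=1 B.r1=0
B.r0=1 B.r1=2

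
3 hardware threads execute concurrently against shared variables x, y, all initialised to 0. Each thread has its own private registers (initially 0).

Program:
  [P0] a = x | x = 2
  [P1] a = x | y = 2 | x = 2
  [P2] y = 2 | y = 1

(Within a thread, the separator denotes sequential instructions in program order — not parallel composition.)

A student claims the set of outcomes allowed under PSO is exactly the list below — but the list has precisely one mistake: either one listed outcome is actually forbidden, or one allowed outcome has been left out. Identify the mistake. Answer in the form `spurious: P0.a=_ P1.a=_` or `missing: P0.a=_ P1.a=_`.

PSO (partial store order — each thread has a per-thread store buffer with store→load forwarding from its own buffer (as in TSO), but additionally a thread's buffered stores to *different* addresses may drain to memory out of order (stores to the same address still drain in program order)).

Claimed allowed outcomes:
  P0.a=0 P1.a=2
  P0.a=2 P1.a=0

missing: P0.a=0 P1.a=0

outcome vector order: (P0.a,P1.a)
[PSO] allowed = {0/0, 0/2, 2/0}
PSO∖claimed = {0/0}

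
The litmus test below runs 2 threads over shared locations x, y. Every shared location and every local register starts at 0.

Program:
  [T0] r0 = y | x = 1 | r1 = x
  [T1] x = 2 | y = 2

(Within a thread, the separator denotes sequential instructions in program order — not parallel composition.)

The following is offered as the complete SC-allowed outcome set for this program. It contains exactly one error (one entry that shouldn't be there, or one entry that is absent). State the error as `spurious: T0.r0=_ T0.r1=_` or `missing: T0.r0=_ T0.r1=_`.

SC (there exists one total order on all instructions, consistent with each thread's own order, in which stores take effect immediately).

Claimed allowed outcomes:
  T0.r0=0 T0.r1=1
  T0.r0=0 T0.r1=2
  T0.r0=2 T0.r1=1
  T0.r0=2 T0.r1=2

outcome vector order: (T0.r0,T0.r1)
under SC → (0,1) (0,2) (2,1)
claimed∖SC = {(2,2)}

spurious: T0.r0=2 T0.r1=2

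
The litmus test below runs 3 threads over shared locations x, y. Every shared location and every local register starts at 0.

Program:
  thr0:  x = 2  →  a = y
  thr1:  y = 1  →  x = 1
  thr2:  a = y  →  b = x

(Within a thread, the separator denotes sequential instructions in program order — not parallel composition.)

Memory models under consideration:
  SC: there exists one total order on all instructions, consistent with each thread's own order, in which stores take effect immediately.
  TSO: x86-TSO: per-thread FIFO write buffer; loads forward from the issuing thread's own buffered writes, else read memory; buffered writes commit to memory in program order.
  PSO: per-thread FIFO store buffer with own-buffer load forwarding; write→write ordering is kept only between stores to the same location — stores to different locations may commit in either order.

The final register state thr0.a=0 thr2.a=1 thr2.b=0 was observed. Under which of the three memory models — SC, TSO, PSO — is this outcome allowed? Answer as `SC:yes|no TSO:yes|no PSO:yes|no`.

outcome vector order: (thr0.a,thr2.a,thr2.b)
SC: 11 outcomes — {0/0/0 0/0/1 0/0/2 0/1/1 0/1/2 1/0/0 1/0/1 1/0/2 1/1/0 1/1/1 1/1/2}
TSO: 12 outcomes — {0/0/0 0/0/1 0/0/2 0/1/0 0/1/1 0/1/2 1/0/0 1/0/1 1/0/2 1/1/0 1/1/1 1/1/2}
PSO: 12 outcomes — {0/0/0 0/0/1 0/0/2 0/1/0 0/1/1 0/1/2 1/0/0 1/0/1 1/0/2 1/1/0 1/1/1 1/1/2}
target 0/1/0 ∈ {TSO,PSO}

SC:no TSO:yes PSO:yes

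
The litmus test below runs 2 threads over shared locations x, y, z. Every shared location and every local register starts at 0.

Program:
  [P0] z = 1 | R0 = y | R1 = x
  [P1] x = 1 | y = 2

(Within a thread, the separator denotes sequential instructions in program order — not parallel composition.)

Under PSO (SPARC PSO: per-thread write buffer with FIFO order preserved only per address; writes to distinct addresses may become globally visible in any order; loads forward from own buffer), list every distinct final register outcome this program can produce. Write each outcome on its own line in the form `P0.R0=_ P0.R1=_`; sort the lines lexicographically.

P0.R0=0 P0.R1=0
P0.R0=0 P0.R1=1
P0.R0=2 P0.R1=0
P0.R0=2 P0.R1=1

outcome vector order: (P0.R0,P0.R1)
|PSO outcomes| = 4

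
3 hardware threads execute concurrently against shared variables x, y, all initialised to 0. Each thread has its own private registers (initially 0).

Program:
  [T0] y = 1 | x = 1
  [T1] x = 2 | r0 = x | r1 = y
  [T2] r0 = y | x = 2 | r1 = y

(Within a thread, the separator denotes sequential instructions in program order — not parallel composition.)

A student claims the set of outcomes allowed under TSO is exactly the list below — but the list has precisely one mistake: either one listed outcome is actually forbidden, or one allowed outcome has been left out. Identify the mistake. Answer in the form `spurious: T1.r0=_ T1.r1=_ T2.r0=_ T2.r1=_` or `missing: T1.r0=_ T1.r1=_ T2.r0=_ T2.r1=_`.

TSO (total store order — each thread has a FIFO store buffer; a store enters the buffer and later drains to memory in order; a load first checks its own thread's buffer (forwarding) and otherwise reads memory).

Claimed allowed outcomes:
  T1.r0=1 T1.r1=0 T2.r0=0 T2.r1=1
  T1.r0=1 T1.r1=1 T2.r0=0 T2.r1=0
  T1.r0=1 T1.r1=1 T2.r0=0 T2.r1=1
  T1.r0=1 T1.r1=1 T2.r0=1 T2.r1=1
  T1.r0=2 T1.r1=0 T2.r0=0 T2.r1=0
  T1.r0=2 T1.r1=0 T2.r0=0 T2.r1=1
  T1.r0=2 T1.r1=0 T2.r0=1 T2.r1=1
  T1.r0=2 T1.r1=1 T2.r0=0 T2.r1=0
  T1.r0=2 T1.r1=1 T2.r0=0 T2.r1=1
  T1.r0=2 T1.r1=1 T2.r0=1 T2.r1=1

outcome vector order: (T1.r0,T1.r1,T2.r0,T2.r1)
[TSO] allowed = {(1,1,0,0) (1,1,0,1) (1,1,1,1) (2,0,0,0) (2,0,0,1) (2,0,1,1) (2,1,0,0) (2,1,0,1) (2,1,1,1)}
claimed∖TSO = {(1,0,0,1)}

spurious: T1.r0=1 T1.r1=0 T2.r0=0 T2.r1=1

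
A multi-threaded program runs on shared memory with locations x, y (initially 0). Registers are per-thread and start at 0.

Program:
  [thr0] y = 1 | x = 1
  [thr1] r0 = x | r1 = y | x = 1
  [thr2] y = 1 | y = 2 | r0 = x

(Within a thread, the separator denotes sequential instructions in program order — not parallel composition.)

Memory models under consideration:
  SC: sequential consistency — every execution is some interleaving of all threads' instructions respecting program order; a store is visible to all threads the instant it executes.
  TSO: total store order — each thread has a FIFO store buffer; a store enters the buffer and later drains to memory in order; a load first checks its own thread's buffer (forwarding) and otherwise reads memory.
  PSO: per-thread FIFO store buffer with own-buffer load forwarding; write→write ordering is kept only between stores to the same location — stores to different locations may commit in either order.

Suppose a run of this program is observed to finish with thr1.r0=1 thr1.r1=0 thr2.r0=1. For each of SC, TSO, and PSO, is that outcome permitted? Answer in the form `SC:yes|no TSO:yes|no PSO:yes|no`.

outcome vector order: (thr1.r0,thr1.r1,thr2.r0)
SC: 10 outcomes — {0/0/0 0/0/1 0/1/0 0/1/1 0/2/0 0/2/1 1/1/0 1/1/1 1/2/0 1/2/1}
TSO: 10 outcomes — {0/0/0 0/0/1 0/1/0 0/1/1 0/2/0 0/2/1 1/1/0 1/1/1 1/2/0 1/2/1}
PSO: 12 outcomes — {0/0/0 0/0/1 0/1/0 0/1/1 0/2/0 0/2/1 1/0/0 1/0/1 1/1/0 1/1/1 1/2/0 1/2/1}
target 1/0/1 ∈ {PSO}

SC:no TSO:no PSO:yes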